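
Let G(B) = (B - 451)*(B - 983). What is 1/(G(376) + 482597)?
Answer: 1/528122 ≈ 1.8935e-6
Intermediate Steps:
G(B) = (-983 + B)*(-451 + B) (G(B) = (-451 + B)*(-983 + B) = (-983 + B)*(-451 + B))
1/(G(376) + 482597) = 1/((443333 + 376² - 1434*376) + 482597) = 1/((443333 + 141376 - 539184) + 482597) = 1/(45525 + 482597) = 1/528122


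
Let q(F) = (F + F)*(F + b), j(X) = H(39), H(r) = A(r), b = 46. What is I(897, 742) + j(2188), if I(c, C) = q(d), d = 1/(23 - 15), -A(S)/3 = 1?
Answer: 273/32 ≈ 8.5313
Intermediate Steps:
A(S) = -3 (A(S) = -3*1 = -3)
H(r) = -3
j(X) = -3
d = 1/8 ≈ 0.12500
q(F) = 2*F*(46 + F) (q(F) = (F + F)*(F + 46) = (2*F)*(46 + F) = 2*F*(46 + F))
I(c, C) = 369/32 (I(c, C) = 2*(1/8)*(46 + 1/8) = 2*(1/8)*(369/8) = 369/32)
I(897, 742) + j(2188) = 369/32 - 3 = 273/32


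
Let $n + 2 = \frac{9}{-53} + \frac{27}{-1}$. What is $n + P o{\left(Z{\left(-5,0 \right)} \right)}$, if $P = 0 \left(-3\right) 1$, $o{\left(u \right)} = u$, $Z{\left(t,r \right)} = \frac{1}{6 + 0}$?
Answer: $- \frac{1546}{53} \approx -29.17$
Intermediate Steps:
$Z{\left(t,r \right)} = \frac{1}{6}$
$P = 0$ ($P = 0 \cdot 1 = 0$)
$n = - \frac{1546}{53}$ ($n = -2 + \left(\frac{9}{-53} + \frac{27}{-1}\right) = -2 + \left(9 \left(- \frac{1}{53}\right) + 27 \left(-1\right)\right) = -2 - \frac{1440}{53} = - \frac{1546}{53} \approx -29.17$)
$n + P o{\left(Z{\left(-5,0 \right)} \right)} = - \frac{1546}{53} + 0 \cdot \frac{1}{6} = - \frac{1546}{53} + 0 = - \frac{1546}{53}$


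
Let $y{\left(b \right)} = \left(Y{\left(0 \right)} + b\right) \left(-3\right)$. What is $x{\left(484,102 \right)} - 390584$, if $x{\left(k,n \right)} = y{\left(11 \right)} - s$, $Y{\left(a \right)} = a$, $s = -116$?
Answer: $-390501$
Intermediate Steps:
$y{\left(b \right)} = - 3 b$ ($y{\left(b \right)} = \left(0 + b\right) \left(-3\right) = b \left(-3\right) = - 3 b$)
$x{\left(k,n \right)} = 83$ ($x{\left(k,n \right)} = \left(-3\right) 11 - -116 = -33 + 116 = 83$)
$x{\left(484,102 \right)} - 390584 = 83 - 390584 = -390501$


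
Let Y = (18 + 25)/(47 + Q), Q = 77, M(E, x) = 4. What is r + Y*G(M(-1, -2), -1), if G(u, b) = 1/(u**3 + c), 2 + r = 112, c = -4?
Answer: 818443/7440 ≈ 110.01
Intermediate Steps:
r = 110 (r = -2 + 112 = 110)
G(u, b) = 1/(-4 + u**3) (G(u, b) = 1/(u**3 - 4) = 1/(-4 + u**3))
Y = 43/124 (Y = (18 + 25)/(47 + 77) = 43/124 ≈ 0.34677)
r + Y*G(M(-1, -2), -1) = 110 + 43/(124*(-4 + 4**3)) = 110 + 43/(124*(-4 + 64)) = 110 + (43/124)/60 = 110 + (43/124)*(1/60) = 110 + 43/7440 = 818443/7440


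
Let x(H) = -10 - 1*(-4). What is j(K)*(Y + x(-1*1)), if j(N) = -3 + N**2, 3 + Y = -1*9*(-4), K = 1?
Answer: -54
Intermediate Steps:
x(H) = -6 (x(H) = -10 + 4 = -6)
Y = 33 (Y = -3 - 1*9*(-4) = -3 - 9*(-4) = -3 + 36 = 33)
j(K)*(Y + x(-1*1)) = (-3 + 1**2)*(33 - 6) = (-3 + 1)*27 = -2*27 = -54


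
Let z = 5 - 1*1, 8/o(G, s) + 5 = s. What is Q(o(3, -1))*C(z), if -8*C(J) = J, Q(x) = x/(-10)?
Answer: -1/15 ≈ -0.066667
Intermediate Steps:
o(G, s) = 8/(-5 + s)
z = 4 (z = 5 - 1 = 4)
Q(x) = -x/10 (Q(x) = x*(-1/10) = -x/10)
C(J) = -J/8
Q(o(3, -1))*C(z) = (-4/(5*(-5 - 1)))*(-1/8*4) = -4/(5*(-6))*(-1/2) = -4*(-1)/(5*6)*(-1/2) = -1/10*(-4/3)*(-1/2) = (2/15)*(-1/2) = -1/15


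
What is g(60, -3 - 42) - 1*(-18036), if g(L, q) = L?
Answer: 18096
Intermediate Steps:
g(60, -3 - 42) - 1*(-18036) = 60 - 1*(-18036) = 60 + 18036 = 18096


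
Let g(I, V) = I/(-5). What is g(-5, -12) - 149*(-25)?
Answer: 3726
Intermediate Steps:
g(I, V) = -I/5 (g(I, V) = I*(-⅕) = -I/5)
g(-5, -12) - 149*(-25) = -⅕*(-5) - 149*(-25) = 1 + 3725 = 3726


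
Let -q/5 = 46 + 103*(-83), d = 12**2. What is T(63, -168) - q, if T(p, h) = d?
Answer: -42371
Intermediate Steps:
d = 144
T(p, h) = 144
q = 42515 (q = -5*(46 + 103*(-83)) = -5*(46 - 8549) = -5*(-8503) = 42515)
T(63, -168) - q = 144 - 1*42515 = 144 - 42515 = -42371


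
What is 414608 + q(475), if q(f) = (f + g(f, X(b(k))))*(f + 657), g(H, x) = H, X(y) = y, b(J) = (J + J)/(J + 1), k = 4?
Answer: 1490008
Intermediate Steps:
b(J) = 2*J/(1 + J) (b(J) = (2*J)/(1 + J) = 2*J/(1 + J))
q(f) = 2*f*(657 + f) (q(f) = (f + f)*(f + 657) = (2*f)*(657 + f) = 2*f*(657 + f))
414608 + q(475) = 414608 + 2*475*(657 + 475) = 414608 + 2*475*1132 = 414608 + 1075400 = 1490008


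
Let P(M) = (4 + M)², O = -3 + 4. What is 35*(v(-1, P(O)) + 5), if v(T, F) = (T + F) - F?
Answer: 140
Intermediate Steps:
O = 1
v(T, F) = T (v(T, F) = (F + T) - F = T)
35*(v(-1, P(O)) + 5) = 35*(-1 + 5) = 35*4 = 140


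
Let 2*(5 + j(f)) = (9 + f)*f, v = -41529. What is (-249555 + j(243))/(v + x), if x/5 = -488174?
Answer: 218942/2482399 ≈ 0.088198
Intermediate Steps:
x = -2440870 (x = 5*(-488174) = -2440870)
j(f) = -5 + f*(9 + f)/2 (j(f) = -5 + ((9 + f)*f)/2 = -5 + (f*(9 + f))/2 = -5 + f*(9 + f)/2)
(-249555 + j(243))/(v + x) = (-249555 + (-5 + (1/2)*243**2 + (9/2)*243))/(-41529 - 2440870) = (-249555 + (-5 + (1/2)*59049 + 2187/2))/(-2482399) = (-249555 + (-5 + 59049/2 + 2187/2))*(-1/2482399) = (-249555 + 30613)*(-1/2482399) = -218942*(-1/2482399) = 218942/2482399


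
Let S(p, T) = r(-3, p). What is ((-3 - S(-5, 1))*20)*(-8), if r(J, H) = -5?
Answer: -320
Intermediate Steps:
S(p, T) = -5
((-3 - S(-5, 1))*20)*(-8) = ((-3 - 1*(-5))*20)*(-8) = ((-3 + 5)*20)*(-8) = (2*20)*(-8) = 40*(-8) = -320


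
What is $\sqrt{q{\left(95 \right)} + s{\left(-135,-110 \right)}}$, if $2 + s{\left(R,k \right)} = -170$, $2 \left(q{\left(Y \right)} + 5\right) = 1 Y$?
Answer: $\frac{i \sqrt{518}}{2} \approx 11.38 i$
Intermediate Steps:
$q{\left(Y \right)} = -5 + \frac{Y}{2}$ ($q{\left(Y \right)} = -5 + \frac{1 Y}{2} = -5 + \frac{Y}{2}$)
$s{\left(R,k \right)} = -172$ ($s{\left(R,k \right)} = -2 - 170 = -172$)
$\sqrt{q{\left(95 \right)} + s{\left(-135,-110 \right)}} = \sqrt{\left(-5 + \frac{1}{2} \cdot 95\right) - 172} = \sqrt{\left(-5 + \frac{95}{2}\right) - 172} = \sqrt{\frac{85}{2} - 172} = \sqrt{- \frac{259}{2}} = \frac{i \sqrt{518}}{2}$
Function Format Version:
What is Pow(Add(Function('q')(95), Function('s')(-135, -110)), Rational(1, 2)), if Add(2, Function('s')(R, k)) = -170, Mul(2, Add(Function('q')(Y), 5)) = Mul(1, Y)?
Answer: Mul(Rational(1, 2), I, Pow(518, Rational(1, 2))) ≈ Mul(11.380, I)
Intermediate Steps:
Function('q')(Y) = Add(-5, Mul(Rational(1, 2), Y)) (Function('q')(Y) = Add(-5, Mul(Rational(1, 2), Mul(1, Y))) = Add(-5, Mul(Rational(1, 2), Y)))
Function('s')(R, k) = -172 (Function('s')(R, k) = Add(-2, -170) = -172)
Pow(Add(Function('q')(95), Function('s')(-135, -110)), Rational(1, 2)) = Pow(Add(Add(-5, Mul(Rational(1, 2), 95)), -172), Rational(1, 2)) = Pow(Add(Add(-5, Rational(95, 2)), -172), Rational(1, 2)) = Pow(Add(Rational(85, 2), -172), Rational(1, 2)) = Pow(Rational(-259, 2), Rational(1, 2)) = Mul(Rational(1, 2), I, Pow(518, Rational(1, 2)))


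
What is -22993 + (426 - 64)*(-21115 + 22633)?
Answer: 526523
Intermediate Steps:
-22993 + (426 - 64)*(-21115 + 22633) = -22993 + 362*1518 = -22993 + 549516 = 526523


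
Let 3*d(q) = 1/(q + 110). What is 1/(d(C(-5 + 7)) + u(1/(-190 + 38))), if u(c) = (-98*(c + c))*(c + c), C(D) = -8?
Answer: -441864/6053 ≈ -72.999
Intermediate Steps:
d(q) = 1/(3*(110 + q)) (d(q) = 1/(3*(q + 110)) = 1/(3*(110 + q)))
u(c) = -392*c² (u(c) = (-196*c)*(2*c) = -392*c²)
1/(d(C(-5 + 7)) + u(1/(-190 + 38))) = 1/(1/(3*(110 - 8)) - 392/(-190 + 38)²) = 1/((⅓)/102 - 392*(1/(-152))²) = 1/((⅓)*(1/102) - 392*(-1/152)²) = 1/(1/306 - 392*1/23104) = 1/(1/306 - 49/2888) = 1/(-6053/441864) = -441864/6053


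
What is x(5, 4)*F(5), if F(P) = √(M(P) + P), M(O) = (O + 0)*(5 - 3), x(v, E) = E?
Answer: 4*√15 ≈ 15.492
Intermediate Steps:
M(O) = 2*O (M(O) = O*2 = 2*O)
F(P) = √3*√P (F(P) = √(2*P + P) = √(3*P) = √3*√P)
x(5, 4)*F(5) = 4*(√3*√5) = 4*√15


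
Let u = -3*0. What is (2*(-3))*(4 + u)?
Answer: -24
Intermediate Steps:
u = 0
(2*(-3))*(4 + u) = (2*(-3))*(4 + 0) = -6*4 = -24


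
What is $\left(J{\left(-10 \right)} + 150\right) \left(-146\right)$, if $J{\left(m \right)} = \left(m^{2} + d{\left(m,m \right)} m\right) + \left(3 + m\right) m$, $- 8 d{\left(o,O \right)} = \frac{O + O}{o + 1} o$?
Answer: $- \frac{383980}{9} \approx -42664.0$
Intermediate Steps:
$d{\left(o,O \right)} = - \frac{O o}{4 \left(1 + o\right)}$ ($d{\left(o,O \right)} = - \frac{\frac{O + O}{o + 1} o}{8} = - \frac{\frac{2 O}{1 + o} o}{8} = - \frac{2 O o \frac{1}{1 + o}}{8} = - \frac{O o}{4 \left(1 + o\right)}$)
$J{\left(m \right)} = m^{2} + m \left(3 + m\right) - \frac{m^{3}}{4 + 4 m}$ ($J{\left(m \right)} = \left(m^{2} + - \frac{m m}{4 + 4 m} m\right) + \left(3 + m\right) m = \left(m^{2} + - \frac{m^{2}}{4 + 4 m} m\right) + m \left(3 + m\right) = \left(m^{2} - \frac{m^{3}}{4 + 4 m}\right) + m \left(3 + m\right) = m^{2} + m \left(3 + m\right) - \frac{m^{3}}{4 + 4 m}$)
$\left(J{\left(-10 \right)} + 150\right) \left(-146\right) = \left(\frac{1}{4} \left(-10\right) \frac{1}{1 - 10} \left(12 + 7 \left(-10\right)^{2} + 20 \left(-10\right)\right) + 150\right) \left(-146\right) = \left(\frac{1}{4} \left(-10\right) \frac{1}{-9} \left(12 + 7 \cdot 100 - 200\right) + 150\right) \left(-146\right) = \left(\frac{1}{4} \left(-10\right) \left(- \frac{1}{9}\right) \left(12 + 700 - 200\right) + 150\right) \left(-146\right) = \left(\frac{1}{4} \left(-10\right) \left(- \frac{1}{9}\right) 512 + 150\right) \left(-146\right) = \left(\frac{1280}{9} + 150\right) \left(-146\right) = \frac{2630}{9} \left(-146\right) = - \frac{383980}{9}$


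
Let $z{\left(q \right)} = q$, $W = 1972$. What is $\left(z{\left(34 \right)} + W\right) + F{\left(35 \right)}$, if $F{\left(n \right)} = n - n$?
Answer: $2006$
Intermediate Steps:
$F{\left(n \right)} = 0$
$\left(z{\left(34 \right)} + W\right) + F{\left(35 \right)} = \left(34 + 1972\right) + 0 = 2006 + 0 = 2006$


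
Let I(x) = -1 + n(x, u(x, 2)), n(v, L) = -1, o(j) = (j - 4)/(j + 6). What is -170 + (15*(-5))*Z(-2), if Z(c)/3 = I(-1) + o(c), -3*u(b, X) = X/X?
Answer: 1235/2 ≈ 617.50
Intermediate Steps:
u(b, X) = -⅓ (u(b, X) = -X/(3*X) = -⅓*1 = -⅓)
o(j) = (-4 + j)/(6 + j)
I(x) = -2 (I(x) = -1 - 1 = -2)
Z(c) = -6 + 3*(-4 + c)/(6 + c) (Z(c) = 3*(-2 + (-4 + c)/(6 + c)) = -6 + 3*(-4 + c)/(6 + c))
-170 + (15*(-5))*Z(-2) = -170 + (15*(-5))*(3*(-16 - 1*(-2))/(6 - 2)) = -170 - 225*(-16 + 2)/4 = -170 - 225*(-14)/4 = -170 - 75*(-21/2) = -170 + 1575/2 = 1235/2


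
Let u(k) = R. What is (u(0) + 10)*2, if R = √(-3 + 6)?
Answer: 20 + 2*√3 ≈ 23.464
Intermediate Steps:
R = √3 ≈ 1.7320
u(k) = √3
(u(0) + 10)*2 = (√3 + 10)*2 = (10 + √3)*2 = 20 + 2*√3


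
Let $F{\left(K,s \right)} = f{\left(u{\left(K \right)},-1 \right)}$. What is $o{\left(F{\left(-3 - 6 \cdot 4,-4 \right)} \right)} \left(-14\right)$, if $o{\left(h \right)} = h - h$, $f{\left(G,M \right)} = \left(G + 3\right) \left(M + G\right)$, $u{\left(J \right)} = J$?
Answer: $0$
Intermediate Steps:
$f{\left(G,M \right)} = \left(3 + G\right) \left(G + M\right)$
$F{\left(K,s \right)} = -3 + K^{2} + 2 K$ ($F{\left(K,s \right)} = K^{2} + 3 K + 3 \left(-1\right) + K \left(-1\right) = K^{2} + 3 K - 3 - K = -3 + K^{2} + 2 K$)
$o{\left(h \right)} = 0$
$o{\left(F{\left(-3 - 6 \cdot 4,-4 \right)} \right)} \left(-14\right) = 0 \left(-14\right) = 0$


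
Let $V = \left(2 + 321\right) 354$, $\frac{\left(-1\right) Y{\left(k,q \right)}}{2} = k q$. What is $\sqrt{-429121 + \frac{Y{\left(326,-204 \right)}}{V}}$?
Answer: $\frac{i \sqrt{539249580777}}{1121} \approx 655.07 i$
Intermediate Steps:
$Y{\left(k,q \right)} = - 2 k q$
$V = 114342$ ($V = 323 \cdot 354 = 114342$)
$\sqrt{-429121 + \frac{Y{\left(326,-204 \right)}}{V}} = \sqrt{-429121 + \frac{\left(-2\right) 326 \left(-204\right)}{114342}} = \sqrt{-429121 + 133008 \cdot \frac{1}{114342}} = \sqrt{-429121 + \frac{1304}{1121}} = \sqrt{- \frac{481043337}{1121}} = \frac{i \sqrt{539249580777}}{1121}$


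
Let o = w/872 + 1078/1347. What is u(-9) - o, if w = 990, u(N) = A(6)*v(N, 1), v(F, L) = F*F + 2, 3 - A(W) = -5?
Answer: 388825115/587292 ≈ 662.06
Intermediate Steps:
A(W) = 8 (A(W) = 3 - 1*(-5) = 3 + 5 = 8)
v(F, L) = 2 + F² (v(F, L) = F² + 2 = 2 + F²)
u(N) = 16 + 8*N² (u(N) = 8*(2 + N²) = 16 + 8*N²)
o = 1136773/587292 (o = 990/872 + 1078/1347 = 990*(1/872) + 1078*(1/1347) = 495/436 + 1078/1347 = 1136773/587292 ≈ 1.9356)
u(-9) - o = (16 + 8*(-9)²) - 1*1136773/587292 = (16 + 8*81) - 1136773/587292 = (16 + 648) - 1136773/587292 = 664 - 1136773/587292 = 388825115/587292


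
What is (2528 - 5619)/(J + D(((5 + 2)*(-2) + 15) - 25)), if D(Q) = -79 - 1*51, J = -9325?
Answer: 3091/9455 ≈ 0.32692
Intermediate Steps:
D(Q) = -130 (D(Q) = -79 - 51 = -130)
(2528 - 5619)/(J + D(((5 + 2)*(-2) + 15) - 25)) = (2528 - 5619)/(-9325 - 130) = -3091/(-9455) = -3091*(-1/9455) = 3091/9455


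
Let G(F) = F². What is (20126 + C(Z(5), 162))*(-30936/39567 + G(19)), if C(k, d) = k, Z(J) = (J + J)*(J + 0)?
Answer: 95854501392/13189 ≈ 7.2678e+6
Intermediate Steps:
Z(J) = 2*J² (Z(J) = (2*J)*J = 2*J²)
(20126 + C(Z(5), 162))*(-30936/39567 + G(19)) = (20126 + 2*5²)*(-30936/39567 + 19²) = (20126 + 2*25)*(-30936*1/39567 + 361) = (20126 + 50)*(-10312/13189 + 361) = 20176*(4750917/13189) = 95854501392/13189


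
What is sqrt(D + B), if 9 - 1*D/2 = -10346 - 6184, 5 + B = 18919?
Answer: 2*sqrt(12998) ≈ 228.02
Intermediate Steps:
B = 18914 (B = -5 + 18919 = 18914)
D = 33078 (D = 18 - 2*(-10346 - 6184) = 18 - 2*(-16530) = 18 + 33060 = 33078)
sqrt(D + B) = sqrt(33078 + 18914) = sqrt(51992) = 2*sqrt(12998)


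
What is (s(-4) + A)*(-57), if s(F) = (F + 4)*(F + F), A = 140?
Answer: -7980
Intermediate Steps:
s(F) = 2*F*(4 + F) (s(F) = (4 + F)*(2*F) = 2*F*(4 + F))
(s(-4) + A)*(-57) = (2*(-4)*(4 - 4) + 140)*(-57) = (2*(-4)*0 + 140)*(-57) = (0 + 140)*(-57) = 140*(-57) = -7980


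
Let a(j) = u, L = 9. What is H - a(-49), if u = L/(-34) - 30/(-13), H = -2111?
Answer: -933965/442 ≈ -2113.0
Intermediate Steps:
u = 903/442 (u = 9/(-34) - 30/(-13) = 9*(-1/34) - 30*(-1/13) = -9/34 + 30/13 = 903/442 ≈ 2.0430)
a(j) = 903/442
H - a(-49) = -2111 - 1*903/442 = -2111 - 903/442 = -933965/442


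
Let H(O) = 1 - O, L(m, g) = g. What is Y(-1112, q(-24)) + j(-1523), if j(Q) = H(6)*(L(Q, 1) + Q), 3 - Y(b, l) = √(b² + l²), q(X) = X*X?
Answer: 7613 - 104*√145 ≈ 6360.7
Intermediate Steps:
q(X) = X²
Y(b, l) = 3 - √(b² + l²)
j(Q) = -5 - 5*Q (j(Q) = (1 - 1*6)*(1 + Q) = (1 - 6)*(1 + Q) = -5*(1 + Q) = -5 - 5*Q)
Y(-1112, q(-24)) + j(-1523) = (3 - √((-1112)² + ((-24)²)²)) + (-5 - 5*(-1523)) = (3 - √(1236544 + 576²)) + (-5 + 7615) = (3 - √(1236544 + 331776)) + 7610 = (3 - √1568320) + 7610 = (3 - 104*√145) + 7610 = 7613 - 104*√145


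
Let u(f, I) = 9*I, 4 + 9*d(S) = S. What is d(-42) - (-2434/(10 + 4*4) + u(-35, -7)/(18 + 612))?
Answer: 103667/1170 ≈ 88.604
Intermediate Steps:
d(S) = -4/9 + S/9
d(-42) - (-2434/(10 + 4*4) + u(-35, -7)/(18 + 612)) = (-4/9 + (1/9)*(-42)) - (-2434/(10 + 4*4) + (9*(-7))/(18 + 612)) = (-4/9 - 14/3) - (-2434/(10 + 16) - 63/630) = -46/9 - (-2434/26 - 63*1/630) = -46/9 - (-2434*1/26 - 1/10) = -46/9 - (-1217/13 - 1/10) = -46/9 - 1*(-12183/130) = -46/9 + 12183/130 = 103667/1170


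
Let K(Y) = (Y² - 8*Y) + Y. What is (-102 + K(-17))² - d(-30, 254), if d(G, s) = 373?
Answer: 93263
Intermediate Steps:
K(Y) = Y² - 7*Y
(-102 + K(-17))² - d(-30, 254) = (-102 - 17*(-7 - 17))² - 1*373 = (-102 - 17*(-24))² - 373 = (-102 + 408)² - 373 = 306² - 373 = 93636 - 373 = 93263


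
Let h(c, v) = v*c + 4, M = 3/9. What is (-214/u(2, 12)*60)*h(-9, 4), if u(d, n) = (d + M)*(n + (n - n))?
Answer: 102720/7 ≈ 14674.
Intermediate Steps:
M = ⅓ (M = 3*(⅑) = ⅓ ≈ 0.33333)
u(d, n) = n*(⅓ + d) (u(d, n) = (d + ⅓)*(n + (n - n)) = (⅓ + d)*(n + 0) = (⅓ + d)*n = n*(⅓ + d))
h(c, v) = 4 + c*v (h(c, v) = c*v + 4 = 4 + c*v)
(-214/u(2, 12)*60)*h(-9, 4) = (-214*1/(12*(⅓ + 2))*60)*(4 - 9*4) = (-214/(12*(7/3))*60)*(4 - 36) = (-214/28*60)*(-32) = (-214*1/28*60)*(-32) = -107/14*60*(-32) = -3210/7*(-32) = 102720/7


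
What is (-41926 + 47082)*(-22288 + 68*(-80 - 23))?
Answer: -151029552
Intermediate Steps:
(-41926 + 47082)*(-22288 + 68*(-80 - 23)) = 5156*(-22288 + 68*(-103)) = 5156*(-22288 - 7004) = 5156*(-29292) = -151029552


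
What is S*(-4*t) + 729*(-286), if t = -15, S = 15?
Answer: -207594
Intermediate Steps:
S*(-4*t) + 729*(-286) = 15*(-4*(-15)) + 729*(-286) = 15*60 - 208494 = 900 - 208494 = -207594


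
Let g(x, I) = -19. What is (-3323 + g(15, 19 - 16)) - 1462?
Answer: -4804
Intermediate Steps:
(-3323 + g(15, 19 - 16)) - 1462 = (-3323 - 19) - 1462 = -3342 - 1462 = -4804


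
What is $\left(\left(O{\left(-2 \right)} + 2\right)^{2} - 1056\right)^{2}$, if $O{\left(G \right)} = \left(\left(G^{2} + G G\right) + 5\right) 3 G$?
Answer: $22278400$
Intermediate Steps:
$O{\left(G \right)} = 3 G \left(5 + 2 G^{2}\right)$ ($O{\left(G \right)} = \left(\left(G^{2} + G^{2}\right) + 5\right) 3 G = \left(2 G^{2} + 5\right) 3 G = \left(5 + 2 G^{2}\right) 3 G = 3 G \left(5 + 2 G^{2}\right)$)
$\left(\left(O{\left(-2 \right)} + 2\right)^{2} - 1056\right)^{2} = \left(\left(\left(6 \left(-2\right)^{3} + 15 \left(-2\right)\right) + 2\right)^{2} - 1056\right)^{2} = \left(\left(\left(6 \left(-8\right) - 30\right) + 2\right)^{2} - 1056\right)^{2} = \left(\left(\left(-48 - 30\right) + 2\right)^{2} - 1056\right)^{2} = \left(\left(-78 + 2\right)^{2} - 1056\right)^{2} = \left(\left(-76\right)^{2} - 1056\right)^{2} = \left(5776 - 1056\right)^{2} = 4720^{2} = 22278400$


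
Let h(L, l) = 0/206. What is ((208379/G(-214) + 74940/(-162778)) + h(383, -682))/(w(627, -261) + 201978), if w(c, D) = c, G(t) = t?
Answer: -16967777011/3528821125830 ≈ -0.0048083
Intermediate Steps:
h(L, l) = 0 (h(L, l) = 0*(1/206) = 0)
((208379/G(-214) + 74940/(-162778)) + h(383, -682))/(w(627, -261) + 201978) = ((208379/(-214) + 74940/(-162778)) + 0)/(627 + 201978) = ((208379*(-1/214) + 74940*(-1/162778)) + 0)/202605 = ((-208379/214 - 37470/81389) + 0)*(1/202605) = (-16967777011/17417246 + 0)*(1/202605) = -16967777011/17417246*1/202605 = -16967777011/3528821125830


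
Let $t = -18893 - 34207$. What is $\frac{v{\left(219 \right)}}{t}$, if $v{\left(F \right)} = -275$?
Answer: $\frac{11}{2124} \approx 0.0051789$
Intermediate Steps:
$t = -53100$ ($t = -18893 - 34207 = -53100$)
$\frac{v{\left(219 \right)}}{t} = - \frac{275}{-53100} = \left(-275\right) \left(- \frac{1}{53100}\right) = \frac{11}{2124}$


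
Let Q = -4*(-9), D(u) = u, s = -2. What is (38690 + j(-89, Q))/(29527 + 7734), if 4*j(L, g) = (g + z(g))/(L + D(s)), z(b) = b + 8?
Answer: 3520770/3390751 ≈ 1.0383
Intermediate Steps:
Q = 36
z(b) = 8 + b
j(L, g) = (8 + 2*g)/(4*(-2 + L)) (j(L, g) = ((g + (8 + g))/(L - 2))/4 = ((8 + 2*g)/(-2 + L))/4 = (8 + 2*g)/(4*(-2 + L)))
(38690 + j(-89, Q))/(29527 + 7734) = (38690 + (4 + 36)/(2*(-2 - 89)))/(29527 + 7734) = (38690 + (½)*40/(-91))/37261 = (38690 + (½)*(-1/91)*40)*(1/37261) = (38690 - 20/91)*(1/37261) = (3520770/91)*(1/37261) = 3520770/3390751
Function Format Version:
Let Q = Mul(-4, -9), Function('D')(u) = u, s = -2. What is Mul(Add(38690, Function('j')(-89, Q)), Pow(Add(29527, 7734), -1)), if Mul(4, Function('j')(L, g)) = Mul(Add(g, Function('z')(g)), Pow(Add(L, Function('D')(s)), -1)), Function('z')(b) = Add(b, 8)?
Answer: Rational(3520770, 3390751) ≈ 1.0383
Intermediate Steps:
Q = 36
Function('z')(b) = Add(8, b)
Function('j')(L, g) = Mul(Rational(1, 4), Pow(Add(-2, L), -1), Add(8, Mul(2, g))) (Function('j')(L, g) = Mul(Rational(1, 4), Mul(Add(g, Add(8, g)), Pow(Add(L, -2), -1))) = Mul(Rational(1, 4), Mul(Add(8, Mul(2, g)), Pow(Add(-2, L), -1))) = Mul(Rational(1, 4), Mul(Pow(Add(-2, L), -1), Add(8, Mul(2, g)))) = Mul(Rational(1, 4), Pow(Add(-2, L), -1), Add(8, Mul(2, g))))
Mul(Add(38690, Function('j')(-89, Q)), Pow(Add(29527, 7734), -1)) = Mul(Add(38690, Mul(Rational(1, 2), Pow(Add(-2, -89), -1), Add(4, 36))), Pow(Add(29527, 7734), -1)) = Mul(Add(38690, Mul(Rational(1, 2), Pow(-91, -1), 40)), Pow(37261, -1)) = Mul(Add(38690, Mul(Rational(1, 2), Rational(-1, 91), 40)), Rational(1, 37261)) = Mul(Add(38690, Rational(-20, 91)), Rational(1, 37261)) = Mul(Rational(3520770, 91), Rational(1, 37261)) = Rational(3520770, 3390751)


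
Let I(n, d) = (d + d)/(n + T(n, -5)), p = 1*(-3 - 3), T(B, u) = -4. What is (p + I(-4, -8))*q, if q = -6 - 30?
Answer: 144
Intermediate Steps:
q = -36
p = -6 (p = 1*(-6) = -6)
I(n, d) = 2*d/(-4 + n) (I(n, d) = (d + d)/(n - 4) = (2*d)/(-4 + n) = 2*d/(-4 + n))
(p + I(-4, -8))*q = (-6 + 2*(-8)/(-4 - 4))*(-36) = (-6 + 2*(-8)/(-8))*(-36) = (-6 + 2*(-8)*(-⅛))*(-36) = (-6 + 2)*(-36) = -4*(-36) = 144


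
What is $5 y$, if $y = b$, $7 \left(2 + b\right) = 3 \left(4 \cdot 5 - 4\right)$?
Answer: $\frac{170}{7} \approx 24.286$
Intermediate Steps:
$b = \frac{34}{7}$ ($b = -2 + \frac{3 \left(4 \cdot 5 - 4\right)}{7} = -2 + \frac{3 \left(20 - 4\right)}{7} = -2 + \frac{3 \cdot 16}{7} = -2 + \frac{1}{7} \cdot 48 = -2 + \frac{48}{7} = \frac{34}{7} \approx 4.8571$)
$y = \frac{34}{7} \approx 4.8571$
$5 y = 5 \cdot \frac{34}{7} = \frac{170}{7}$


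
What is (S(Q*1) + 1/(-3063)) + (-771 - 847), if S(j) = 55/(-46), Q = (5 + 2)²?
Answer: -228141475/140898 ≈ -1619.2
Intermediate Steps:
Q = 49 (Q = 7² = 49)
S(j) = -55/46 (S(j) = 55*(-1/46) = -55/46)
(S(Q*1) + 1/(-3063)) + (-771 - 847) = (-55/46 + 1/(-3063)) + (-771 - 847) = (-55/46 - 1/3063) - 1618 = -168511/140898 - 1618 = -228141475/140898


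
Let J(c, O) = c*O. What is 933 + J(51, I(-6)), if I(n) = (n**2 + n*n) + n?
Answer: 4299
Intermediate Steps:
I(n) = n + 2*n**2 (I(n) = (n**2 + n**2) + n = 2*n**2 + n = n + 2*n**2)
J(c, O) = O*c
933 + J(51, I(-6)) = 933 - 6*(1 + 2*(-6))*51 = 933 - 6*(1 - 12)*51 = 933 - 6*(-11)*51 = 933 + 66*51 = 933 + 3366 = 4299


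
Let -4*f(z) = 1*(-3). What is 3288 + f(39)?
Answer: 13155/4 ≈ 3288.8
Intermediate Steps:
f(z) = ¾ (f(z) = -(-3)/4 = -¼*(-3) = ¾)
3288 + f(39) = 3288 + ¾ = 13155/4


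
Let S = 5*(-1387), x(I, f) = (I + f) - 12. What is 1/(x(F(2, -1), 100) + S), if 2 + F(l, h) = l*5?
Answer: -1/6839 ≈ -0.00014622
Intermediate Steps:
F(l, h) = -2 + 5*l (F(l, h) = -2 + l*5 = -2 + 5*l)
x(I, f) = -12 + I + f
S = -6935
1/(x(F(2, -1), 100) + S) = 1/((-12 + (-2 + 5*2) + 100) - 6935) = 1/((-12 + (-2 + 10) + 100) - 6935) = 1/((-12 + 8 + 100) - 6935) = 1/(96 - 6935) = 1/(-6839) = -1/6839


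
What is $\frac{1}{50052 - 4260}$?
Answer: $\frac{1}{45792} \approx 2.1838 \cdot 10^{-5}$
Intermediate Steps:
$\frac{1}{50052 - 4260} = \frac{1}{45792}$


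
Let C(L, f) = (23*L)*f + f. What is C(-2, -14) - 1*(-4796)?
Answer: 5426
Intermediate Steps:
C(L, f) = f + 23*L*f (C(L, f) = 23*L*f + f = f + 23*L*f)
C(-2, -14) - 1*(-4796) = -14*(1 + 23*(-2)) - 1*(-4796) = -14*(1 - 46) + 4796 = -14*(-45) + 4796 = 630 + 4796 = 5426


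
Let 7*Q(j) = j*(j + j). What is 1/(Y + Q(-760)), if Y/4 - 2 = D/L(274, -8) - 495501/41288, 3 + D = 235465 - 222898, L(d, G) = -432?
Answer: 216762/35738035129 ≈ 6.0653e-6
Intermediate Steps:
Q(j) = 2*j**2/7 (Q(j) = (j*(j + j))/7 = (j*(2*j))/7 = (2*j**2)/7 = 2*j**2/7)
D = 12564 (D = -3 + (235465 - 222898) = -3 + 12567 = 12564)
Y = -4841153/30966 (Y = 8 + 4*(12564/(-432) - 495501/41288) = 8 + 4*(12564*(-1/432) - 495501*1/41288) = 8 + 4*(-349/12 - 495501/41288) = 8 + 4*(-5088881/123864) = 8 - 5088881/30966 = -4841153/30966 ≈ -156.34)
1/(Y + Q(-760)) = 1/(-4841153/30966 + (2/7)*(-760)**2) = 1/(-4841153/30966 + (2/7)*577600) = 1/(-4841153/30966 + 1155200/7) = 1/(35738035129/216762) = 216762/35738035129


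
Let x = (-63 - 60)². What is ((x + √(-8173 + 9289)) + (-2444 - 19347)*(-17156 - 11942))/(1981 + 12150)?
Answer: 634089647/14131 + 6*√31/14131 ≈ 44872.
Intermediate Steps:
x = 15129 (x = (-123)² = 15129)
((x + √(-8173 + 9289)) + (-2444 - 19347)*(-17156 - 11942))/(1981 + 12150) = ((15129 + √(-8173 + 9289)) + (-2444 - 19347)*(-17156 - 11942))/(1981 + 12150) = ((15129 + √1116) - 21791*(-29098))/14131 = ((15129 + 6*√31) + 634074518)*(1/14131) = (634089647 + 6*√31)*(1/14131) = 634089647/14131 + 6*√31/14131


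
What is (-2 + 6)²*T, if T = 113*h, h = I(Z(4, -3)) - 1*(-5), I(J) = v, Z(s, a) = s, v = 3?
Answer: 14464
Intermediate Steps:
I(J) = 3
h = 8 (h = 3 - 1*(-5) = 3 + 5 = 8)
T = 904 (T = 113*8 = 904)
(-2 + 6)²*T = (-2 + 6)²*904 = 4²*904 = 16*904 = 14464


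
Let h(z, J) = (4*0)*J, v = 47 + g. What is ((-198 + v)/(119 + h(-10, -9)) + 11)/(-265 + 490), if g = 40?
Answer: 1198/26775 ≈ 0.044743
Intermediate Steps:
v = 87 (v = 47 + 40 = 87)
h(z, J) = 0 (h(z, J) = 0*J = 0)
((-198 + v)/(119 + h(-10, -9)) + 11)/(-265 + 490) = ((-198 + 87)/(119 + 0) + 11)/(-265 + 490) = (-111/119 + 11)/225 = (-111*1/119 + 11)*(1/225) = (-111/119 + 11)*(1/225) = (1198/119)*(1/225) = 1198/26775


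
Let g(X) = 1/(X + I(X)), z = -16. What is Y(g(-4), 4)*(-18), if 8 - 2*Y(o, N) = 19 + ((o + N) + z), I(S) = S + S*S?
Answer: -63/8 ≈ -7.8750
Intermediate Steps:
I(S) = S + S²
g(X) = 1/(X + X*(1 + X))
Y(o, N) = 5/2 - N/2 - o/2 (Y(o, N) = 4 - (19 + ((o + N) - 16))/2 = 4 - (19 + ((N + o) - 16))/2 = 4 - (19 + (-16 + N + o))/2 = 4 - (3 + N + o)/2 = 4 + (-3/2 - N/2 - o/2) = 5/2 - N/2 - o/2)
Y(g(-4), 4)*(-18) = (5/2 - ½*4 - 1/(2*(-4)*(2 - 4)))*(-18) = (5/2 - 2 - (-1)/(8*(-2)))*(-18) = (5/2 - 2 - (-1)*(-1)/(8*2))*(-18) = (5/2 - 2 - ½*⅛)*(-18) = (5/2 - 2 - 1/16)*(-18) = (7/16)*(-18) = -63/8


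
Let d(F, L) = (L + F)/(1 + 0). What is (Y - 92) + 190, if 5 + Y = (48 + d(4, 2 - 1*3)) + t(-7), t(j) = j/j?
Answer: 145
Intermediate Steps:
d(F, L) = F + L (d(F, L) = (F + L)/1 = (F + L)*1 = F + L)
t(j) = 1
Y = 47 (Y = -5 + ((48 + (4 + (2 - 1*3))) + 1) = -5 + ((48 + (4 + (2 - 3))) + 1) = -5 + ((48 + (4 - 1)) + 1) = -5 + ((48 + 3) + 1) = -5 + (51 + 1) = -5 + 52 = 47)
(Y - 92) + 190 = (47 - 92) + 190 = -45 + 190 = 145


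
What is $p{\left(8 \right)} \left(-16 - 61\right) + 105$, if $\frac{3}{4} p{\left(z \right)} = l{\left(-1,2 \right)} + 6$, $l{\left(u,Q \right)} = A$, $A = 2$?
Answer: $- \frac{2149}{3} \approx -716.33$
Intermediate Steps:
$l{\left(u,Q \right)} = 2$
$p{\left(z \right)} = \frac{32}{3}$ ($p{\left(z \right)} = \frac{4 \left(2 + 6\right)}{3} = \frac{4}{3} \cdot 8 = \frac{32}{3}$)
$p{\left(8 \right)} \left(-16 - 61\right) + 105 = \frac{32 \left(-16 - 61\right)}{3} + 105 = \frac{32}{3} \left(-77\right) + 105 = - \frac{2464}{3} + 105 = - \frac{2149}{3}$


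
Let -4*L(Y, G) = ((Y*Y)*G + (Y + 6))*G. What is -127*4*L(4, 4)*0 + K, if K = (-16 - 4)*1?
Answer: -20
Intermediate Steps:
L(Y, G) = -G*(6 + Y + G*Y²)/4 (L(Y, G) = -((Y*Y)*G + (Y + 6))*G/4 = -(Y²*G + (6 + Y))*G/4 = -(G*Y² + (6 + Y))*G/4 = -(6 + Y + G*Y²)*G/4 = -G*(6 + Y + G*Y²)/4)
K = -20 (K = -20*1 = -20)
-127*4*L(4, 4)*0 + K = -127*4*(-¼*4*(6 + 4 + 4*4²))*0 - 20 = -127*4*(-¼*4*(6 + 4 + 4*16))*0 - 20 = -127*4*(-¼*4*(6 + 4 + 64))*0 - 20 = -127*4*(-¼*4*74)*0 - 20 = -127*4*(-74)*0 - 20 = -(-37592)*0 - 20 = -127*0 - 20 = 0 - 20 = -20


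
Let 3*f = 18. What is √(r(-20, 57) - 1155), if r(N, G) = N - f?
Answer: I*√1181 ≈ 34.366*I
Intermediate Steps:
f = 6 (f = (⅓)*18 = 6)
r(N, G) = -6 + N (r(N, G) = N - 1*6 = N - 6 = -6 + N)
√(r(-20, 57) - 1155) = √((-6 - 20) - 1155) = √(-26 - 1155) = √(-1181) = I*√1181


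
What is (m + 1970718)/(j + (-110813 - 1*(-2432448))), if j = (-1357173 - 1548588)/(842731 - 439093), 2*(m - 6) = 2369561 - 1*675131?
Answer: 379142420694/312365734123 ≈ 1.2138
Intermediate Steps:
m = 847221 (m = 6 + (2369561 - 1*675131)/2 = 6 + (2369561 - 675131)/2 = 6 + (½)*1694430 = 6 + 847215 = 847221)
j = -968587/134546 (j = -2905761/403638 = -2905761*1/403638 = -968587/134546 ≈ -7.1989)
(m + 1970718)/(j + (-110813 - 1*(-2432448))) = (847221 + 1970718)/(-968587/134546 + (-110813 - 1*(-2432448))) = 2817939/(-968587/134546 + (-110813 + 2432448)) = 2817939/(-968587/134546 + 2321635) = 2817939/(312365734123/134546) = 2817939*(134546/312365734123) = 379142420694/312365734123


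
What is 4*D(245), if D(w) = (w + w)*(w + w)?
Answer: 960400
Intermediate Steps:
D(w) = 4*w² (D(w) = (2*w)*(2*w) = 4*w²)
4*D(245) = 4*(4*245²) = 4*(4*60025) = 4*240100 = 960400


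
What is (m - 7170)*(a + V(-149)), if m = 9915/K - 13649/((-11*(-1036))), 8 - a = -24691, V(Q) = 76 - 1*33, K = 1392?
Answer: -117158917886289/660968 ≈ -1.7725e+8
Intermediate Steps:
V(Q) = 43 (V(Q) = 76 - 33 = 43)
a = 24699 (a = 8 - 1*(-24691) = 8 + 24691 = 24699)
m = 7832661/1321936 (m = 9915/1392 - 13649/((-11*(-1036))) = 9915*(1/1392) - 13649/11396 = 3305/464 - 13649*1/11396 = 3305/464 - 13649/11396 = 7832661/1321936 ≈ 5.9251)
(m - 7170)*(a + V(-149)) = (7832661/1321936 - 7170)*(24699 + 43) = -9470448459/1321936*24742 = -117158917886289/660968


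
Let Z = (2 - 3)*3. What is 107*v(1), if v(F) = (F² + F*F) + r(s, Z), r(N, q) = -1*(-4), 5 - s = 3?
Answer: 642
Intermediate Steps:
s = 2 (s = 5 - 1*3 = 5 - 3 = 2)
Z = -3 (Z = -1*3 = -3)
r(N, q) = 4
v(F) = 4 + 2*F² (v(F) = (F² + F*F) + 4 = (F² + F²) + 4 = 2*F² + 4 = 4 + 2*F²)
107*v(1) = 107*(4 + 2*1²) = 107*(4 + 2*1) = 107*(4 + 2) = 107*6 = 642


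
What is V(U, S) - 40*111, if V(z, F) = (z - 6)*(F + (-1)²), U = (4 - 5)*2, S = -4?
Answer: -4416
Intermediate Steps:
U = -2 (U = -1*2 = -2)
V(z, F) = (1 + F)*(-6 + z) (V(z, F) = (-6 + z)*(F + 1) = (-6 + z)*(1 + F) = (1 + F)*(-6 + z))
V(U, S) - 40*111 = (-6 - 2 - 6*(-4) - 4*(-2)) - 40*111 = (-6 - 2 + 24 + 8) - 4440 = 24 - 4440 = -4416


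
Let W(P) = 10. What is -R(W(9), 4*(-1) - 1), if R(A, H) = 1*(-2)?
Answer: 2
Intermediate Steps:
R(A, H) = -2
-R(W(9), 4*(-1) - 1) = -1*(-2) = 2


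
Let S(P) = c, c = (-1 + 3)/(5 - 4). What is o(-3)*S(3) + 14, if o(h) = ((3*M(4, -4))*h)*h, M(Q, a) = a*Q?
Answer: -850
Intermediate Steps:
c = 2 (c = 2/1 = 2*1 = 2)
S(P) = 2
M(Q, a) = Q*a
o(h) = -48*h**2 (o(h) = ((3*(4*(-4)))*h)*h = ((3*(-16))*h)*h = (-48*h)*h = -48*h**2)
o(-3)*S(3) + 14 = -48*(-3)**2*2 + 14 = -48*9*2 + 14 = -432*2 + 14 = -864 + 14 = -850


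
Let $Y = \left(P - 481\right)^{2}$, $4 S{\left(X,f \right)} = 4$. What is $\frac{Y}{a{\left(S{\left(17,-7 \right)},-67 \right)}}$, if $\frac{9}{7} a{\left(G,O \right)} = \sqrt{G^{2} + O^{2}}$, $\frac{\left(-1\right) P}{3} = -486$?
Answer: $\frac{8590761 \sqrt{4490}}{31430} \approx 18315.0$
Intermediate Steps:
$P = 1458$ ($P = \left(-3\right) \left(-486\right) = 1458$)
$S{\left(X,f \right)} = 1$ ($S{\left(X,f \right)} = \frac{1}{4} \cdot 4 = 1$)
$Y = 954529$ ($Y = \left(1458 - 481\right)^{2} = 977^{2} = 954529$)
$a{\left(G,O \right)} = \frac{7 \sqrt{G^{2} + O^{2}}}{9}$
$\frac{Y}{a{\left(S{\left(17,-7 \right)},-67 \right)}} = \frac{954529}{\frac{7}{9} \sqrt{1^{2} + \left(-67\right)^{2}}} = \frac{954529}{\frac{7}{9} \sqrt{1 + 4489}} = \frac{954529}{\frac{7}{9} \sqrt{4490}} = 954529 \frac{9 \sqrt{4490}}{31430} = \frac{8590761 \sqrt{4490}}{31430}$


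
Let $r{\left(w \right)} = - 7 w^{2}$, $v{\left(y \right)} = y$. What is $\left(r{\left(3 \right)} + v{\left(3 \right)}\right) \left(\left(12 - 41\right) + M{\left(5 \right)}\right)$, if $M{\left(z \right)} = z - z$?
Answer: $1740$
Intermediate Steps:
$M{\left(z \right)} = 0$
$\left(r{\left(3 \right)} + v{\left(3 \right)}\right) \left(\left(12 - 41\right) + M{\left(5 \right)}\right) = \left(- 7 \cdot 3^{2} + 3\right) \left(\left(12 - 41\right) + 0\right) = \left(\left(-7\right) 9 + 3\right) \left(-29 + 0\right) = \left(-63 + 3\right) \left(-29\right) = \left(-60\right) \left(-29\right) = 1740$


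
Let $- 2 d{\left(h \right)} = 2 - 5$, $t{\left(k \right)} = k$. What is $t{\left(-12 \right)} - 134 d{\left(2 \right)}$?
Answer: $-213$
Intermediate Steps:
$d{\left(h \right)} = \frac{3}{2}$ ($d{\left(h \right)} = - \frac{2 - 5}{2} = \left(- \frac{1}{2}\right) \left(-3\right) = \frac{3}{2}$)
$t{\left(-12 \right)} - 134 d{\left(2 \right)} = -12 - 201 = -213$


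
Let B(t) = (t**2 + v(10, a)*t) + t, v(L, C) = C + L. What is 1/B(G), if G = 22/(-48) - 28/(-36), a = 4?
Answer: 5184/25369 ≈ 0.20434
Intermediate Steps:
G = 23/72 (G = 22*(-1/48) - 28*(-1/36) = -11/24 + 7/9 = 23/72 ≈ 0.31944)
B(t) = t**2 + 15*t (B(t) = (t**2 + (4 + 10)*t) + t = (t**2 + 14*t) + t = t**2 + 15*t)
1/B(G) = 1/(23*(15 + 23/72)/72) = 1/((23/72)*(1103/72)) = 1/(25369/5184) = 5184/25369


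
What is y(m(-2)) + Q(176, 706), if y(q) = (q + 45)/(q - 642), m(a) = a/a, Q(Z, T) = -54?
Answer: -34660/641 ≈ -54.072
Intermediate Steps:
m(a) = 1
y(q) = (45 + q)/(-642 + q)
y(m(-2)) + Q(176, 706) = (45 + 1)/(-642 + 1) - 54 = 46/(-641) - 54 = -1/641*46 - 54 = -46/641 - 54 = -34660/641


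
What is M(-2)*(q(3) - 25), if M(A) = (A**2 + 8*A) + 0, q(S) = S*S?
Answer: 192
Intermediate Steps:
q(S) = S**2
M(A) = A**2 + 8*A
M(-2)*(q(3) - 25) = (-2*(8 - 2))*(3**2 - 25) = (-2*6)*(9 - 25) = -12*(-16) = 192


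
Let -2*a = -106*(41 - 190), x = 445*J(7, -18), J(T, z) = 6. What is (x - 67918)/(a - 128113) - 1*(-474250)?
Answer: 32251403874/68005 ≈ 4.7425e+5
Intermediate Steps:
x = 2670 (x = 445*6 = 2670)
a = -7897 (a = -(-53)*(41 - 190) = -(-53)*(-149) = -1/2*15794 = -7897)
(x - 67918)/(a - 128113) - 1*(-474250) = (2670 - 67918)/(-7897 - 128113) - 1*(-474250) = -65248/(-136010) + 474250 = -65248*(-1/136010) + 474250 = 32624/68005 + 474250 = 32251403874/68005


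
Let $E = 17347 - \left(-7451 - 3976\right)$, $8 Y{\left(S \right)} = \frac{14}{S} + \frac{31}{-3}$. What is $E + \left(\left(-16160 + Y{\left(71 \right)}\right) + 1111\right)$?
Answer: $\frac{23385241}{1704} \approx 13724.0$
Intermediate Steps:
$Y{\left(S \right)} = - \frac{31}{24} + \frac{7}{4 S}$ ($Y{\left(S \right)} = \frac{\frac{14}{S} + \frac{31}{-3}}{8} = \frac{\frac{14}{S} + 31 \left(- \frac{1}{3}\right)}{8} = \frac{\frac{14}{S} - \frac{31}{3}}{8} = \frac{- \frac{31}{3} + \frac{14}{S}}{8} = - \frac{31}{24} + \frac{7}{4 S}$)
$E = 28774$ ($E = 17347 - -11427 = 17347 + 11427 = 28774$)
$E + \left(\left(-16160 + Y{\left(71 \right)}\right) + 1111\right) = 28774 + \left(\left(-16160 + \frac{42 - 2201}{24 \cdot 71}\right) + 1111\right) = 28774 + \left(\left(-16160 + \frac{1}{24} \cdot \frac{1}{71} \left(42 - 2201\right)\right) + 1111\right) = 28774 + \left(\left(-16160 + \frac{1}{24} \cdot \frac{1}{71} \left(-2159\right)\right) + 1111\right) = 28774 + \left(\left(-16160 - \frac{2159}{1704}\right) + 1111\right) = 28774 + \left(- \frac{27538799}{1704} + 1111\right) = 28774 - \frac{25645655}{1704} = \frac{23385241}{1704}$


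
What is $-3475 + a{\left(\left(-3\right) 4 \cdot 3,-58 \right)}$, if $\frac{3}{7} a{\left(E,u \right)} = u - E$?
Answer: $- \frac{10579}{3} \approx -3526.3$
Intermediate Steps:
$a{\left(E,u \right)} = - \frac{7 E}{3} + \frac{7 u}{3}$ ($a{\left(E,u \right)} = \frac{7 \left(u - E\right)}{3} = - \frac{7 E}{3} + \frac{7 u}{3}$)
$-3475 + a{\left(\left(-3\right) 4 \cdot 3,-58 \right)} = -3475 - \left(\frac{406}{3} + \frac{7 \left(-3\right) 4 \cdot 3}{3}\right) = -3475 - \left(\frac{406}{3} + \frac{7 \left(\left(-12\right) 3\right)}{3}\right) = -3475 - \frac{154}{3} = - \frac{10579}{3}$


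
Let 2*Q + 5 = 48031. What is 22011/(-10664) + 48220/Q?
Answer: -14332063/256074632 ≈ -0.055968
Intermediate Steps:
Q = 24013 (Q = -5/2 + (½)*48031 = -5/2 + 48031/2 = 24013)
22011/(-10664) + 48220/Q = 22011/(-10664) + 48220/24013 = 22011*(-1/10664) + 48220*(1/24013) = -22011/10664 + 48220/24013 = -14332063/256074632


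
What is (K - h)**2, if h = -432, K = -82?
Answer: 122500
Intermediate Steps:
(K - h)**2 = (-82 - 1*(-432))**2 = (-82 + 432)**2 = 350**2 = 122500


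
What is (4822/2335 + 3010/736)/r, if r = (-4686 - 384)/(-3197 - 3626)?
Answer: 36084602233/4356549600 ≈ 8.2828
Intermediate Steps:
r = 5070/6823 (r = -5070/(-6823) = -5070*(-1/6823) = 5070/6823 ≈ 0.74307)
(4822/2335 + 3010/736)/r = (4822/2335 + 3010/736)/(5070/6823) = (4822*(1/2335) + 3010*(1/736))*(6823/5070) = (4822/2335 + 1505/368)*(6823/5070) = (5288671/859280)*(6823/5070) = 36084602233/4356549600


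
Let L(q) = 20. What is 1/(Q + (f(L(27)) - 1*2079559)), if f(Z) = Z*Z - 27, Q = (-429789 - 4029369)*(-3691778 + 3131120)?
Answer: 1/2500060526778 ≈ 3.9999e-13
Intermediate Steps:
Q = 2500062605964 (Q = -4459158*(-560658) = 2500062605964)
f(Z) = -27 + Z**2 (f(Z) = Z**2 - 27 = -27 + Z**2)
1/(Q + (f(L(27)) - 1*2079559)) = 1/(2500062605964 + ((-27 + 20**2) - 1*2079559)) = 1/(2500062605964 + ((-27 + 400) - 2079559)) = 1/(2500062605964 + (373 - 2079559)) = 1/(2500062605964 - 2079186) = 1/2500060526778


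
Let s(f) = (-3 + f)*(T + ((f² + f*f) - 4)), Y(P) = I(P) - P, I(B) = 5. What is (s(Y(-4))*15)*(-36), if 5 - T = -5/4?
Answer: -532170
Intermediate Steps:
T = 25/4 (T = 5 - (-5)/4 = 5 - 1*(-5/4) = 5 + 5/4 = 25/4 ≈ 6.2500)
Y(P) = 5 - P
s(f) = (-3 + f)*(9/4 + 2*f²) (s(f) = (-3 + f)*(25/4 + ((f² + f*f) - 4)) = (-3 + f)*(25/4 + ((f² + f²) - 4)) = (-3 + f)*(25/4 + (2*f² - 4)) = (-3 + f)*(25/4 + (-4 + 2*f²)) = (-3 + f)*(9/4 + 2*f²))
(s(Y(-4))*15)*(-36) = ((-27/4 - 6*(5 - 1*(-4))² + 2*(5 - 1*(-4))³ + 9*(5 - 1*(-4))/4)*15)*(-36) = ((-27/4 - 6*(5 + 4)² + 2*(5 + 4)³ + 9*(5 + 4)/4)*15)*(-36) = ((-27/4 - 6*9² + 2*9³ + (9/4)*9)*15)*(-36) = ((-27/4 - 6*81 + 2*729 + 81/4)*15)*(-36) = ((-27/4 - 486 + 1458 + 81/4)*15)*(-36) = ((1971/2)*15)*(-36) = (29565/2)*(-36) = -532170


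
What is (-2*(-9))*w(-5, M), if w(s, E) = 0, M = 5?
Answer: 0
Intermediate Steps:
(-2*(-9))*w(-5, M) = -2*(-9)*0 = 18*0 = 0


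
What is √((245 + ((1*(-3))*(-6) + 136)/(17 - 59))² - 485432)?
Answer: 2*I*√961178/3 ≈ 653.6*I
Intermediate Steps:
√((245 + ((1*(-3))*(-6) + 136)/(17 - 59))² - 485432) = √((245 + (-3*(-6) + 136)/(-42))² - 485432) = √((245 + (18 + 136)*(-1/42))² - 485432) = √((245 + 154*(-1/42))² - 485432) = √((245 - 11/3)² - 485432) = √((724/3)² - 485432) = √(524176/9 - 485432) = √(-3844712/9) = 2*I*√961178/3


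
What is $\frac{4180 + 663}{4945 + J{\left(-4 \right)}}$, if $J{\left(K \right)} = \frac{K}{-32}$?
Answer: $\frac{38744}{39561} \approx 0.97935$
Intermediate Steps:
$J{\left(K \right)} = - \frac{K}{32}$ ($J{\left(K \right)} = K \left(- \frac{1}{32}\right) = - \frac{K}{32}$)
$\frac{4180 + 663}{4945 + J{\left(-4 \right)}} = \frac{4180 + 663}{4945 - - \frac{1}{8}} = \frac{4843}{4945 + \frac{1}{8}} = \frac{4843}{\frac{39561}{8}} = 4843 \cdot \frac{8}{39561} = \frac{38744}{39561}$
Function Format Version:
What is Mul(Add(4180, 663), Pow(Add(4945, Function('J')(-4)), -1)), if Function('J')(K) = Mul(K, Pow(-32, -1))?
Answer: Rational(38744, 39561) ≈ 0.97935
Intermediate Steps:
Function('J')(K) = Mul(Rational(-1, 32), K) (Function('J')(K) = Mul(K, Rational(-1, 32)) = Mul(Rational(-1, 32), K))
Mul(Add(4180, 663), Pow(Add(4945, Function('J')(-4)), -1)) = Mul(Add(4180, 663), Pow(Add(4945, Mul(Rational(-1, 32), -4)), -1)) = Mul(4843, Pow(Add(4945, Rational(1, 8)), -1)) = Mul(4843, Pow(Rational(39561, 8), -1)) = Mul(4843, Rational(8, 39561)) = Rational(38744, 39561)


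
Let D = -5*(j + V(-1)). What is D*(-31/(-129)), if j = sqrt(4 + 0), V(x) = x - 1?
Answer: 0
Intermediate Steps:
V(x) = -1 + x
j = 2 (j = sqrt(4) = 2)
D = 0 (D = -5*(2 + (-1 - 1)) = -5*(2 - 2) = -5*0 = 0)
D*(-31/(-129)) = 0*(-31/(-129)) = 0*(-31*(-1/129)) = 0*(31/129) = 0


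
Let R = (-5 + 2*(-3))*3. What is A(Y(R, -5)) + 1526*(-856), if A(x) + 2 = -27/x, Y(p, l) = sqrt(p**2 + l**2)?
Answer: -1306258 - 27*sqrt(1114)/1114 ≈ -1.3063e+6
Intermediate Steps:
R = -33 (R = (-5 - 6)*3 = -11*3 = -33)
Y(p, l) = sqrt(l**2 + p**2)
A(x) = -2 - 27/x
A(Y(R, -5)) + 1526*(-856) = (-2 - 27/sqrt((-5)**2 + (-33)**2)) + 1526*(-856) = (-2 - 27/sqrt(25 + 1089)) - 1306256 = (-2 - 27*sqrt(1114)/1114) - 1306256 = -1306258 - 27*sqrt(1114)/1114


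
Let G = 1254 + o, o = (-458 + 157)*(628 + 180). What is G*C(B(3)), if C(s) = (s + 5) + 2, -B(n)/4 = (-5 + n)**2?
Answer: 2177586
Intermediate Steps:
o = -243208 (o = -301*808 = -243208)
B(n) = -4*(-5 + n)**2
G = -241954 (G = 1254 - 243208 = -241954)
C(s) = 7 + s (C(s) = (5 + s) + 2 = 7 + s)
G*C(B(3)) = -241954*(7 - 4*(-5 + 3)**2) = -241954*(7 - 4*(-2)**2) = -241954*(7 - 4*4) = -241954*(7 - 16) = -241954*(-9) = 2177586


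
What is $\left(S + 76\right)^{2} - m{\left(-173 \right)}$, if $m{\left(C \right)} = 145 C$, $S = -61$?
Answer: $25310$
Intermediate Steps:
$\left(S + 76\right)^{2} - m{\left(-173 \right)} = \left(-61 + 76\right)^{2} - 145 \left(-173\right) = 15^{2} - -25085 = 225 + 25085 = 25310$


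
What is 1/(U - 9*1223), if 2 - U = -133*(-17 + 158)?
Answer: 1/7748 ≈ 0.00012907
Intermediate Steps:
U = 18755 (U = 2 - (-133)*(-17 + 158) = 2 - (-133)*141 = 2 - 1*(-18753) = 2 + 18753 = 18755)
1/(U - 9*1223) = 1/(18755 - 9*1223) = 1/(18755 - 11007) = 1/7748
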